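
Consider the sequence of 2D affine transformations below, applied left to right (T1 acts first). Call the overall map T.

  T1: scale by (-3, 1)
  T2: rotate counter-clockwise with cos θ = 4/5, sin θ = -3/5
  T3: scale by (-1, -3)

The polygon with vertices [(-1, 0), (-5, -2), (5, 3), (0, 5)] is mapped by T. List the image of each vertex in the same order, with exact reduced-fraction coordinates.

T1 scale by (-3, 1): (-1, 0) → (3, 0); (-5, -2) → (15, -2); (5, 3) → (-15, 3); (0, 5) → (0, 5)
T2 rotate counter-clockwise with cos θ = 4/5, sin θ = -3/5: (3, 0) → (12/5, -9/5); (15, -2) → (54/5, -53/5); (-15, 3) → (-51/5, 57/5); (0, 5) → (3, 4)
T3 scale by (-1, -3): (12/5, -9/5) → (-12/5, 27/5); (54/5, -53/5) → (-54/5, 159/5); (-51/5, 57/5) → (51/5, -171/5); (3, 4) → (-3, -12)

image vertices: (-12/5, 27/5), (-54/5, 159/5), (51/5, -171/5), (-3, -12)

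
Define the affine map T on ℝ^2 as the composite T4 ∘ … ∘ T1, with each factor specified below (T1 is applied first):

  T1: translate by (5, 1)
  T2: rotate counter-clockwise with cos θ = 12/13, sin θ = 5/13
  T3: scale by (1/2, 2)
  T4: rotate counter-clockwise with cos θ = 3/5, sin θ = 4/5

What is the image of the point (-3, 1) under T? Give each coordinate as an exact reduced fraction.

T(p) = (-251/65, 232/65)

T1 translate by (5, 1): (-3, 1) → (2, 2)
T2 rotate counter-clockwise with cos θ = 12/13, sin θ = 5/13: (2, 2) → (14/13, 34/13)
T3 scale by (1/2, 2): (14/13, 34/13) → (7/13, 68/13)
T4 rotate counter-clockwise with cos θ = 3/5, sin θ = 4/5: (7/13, 68/13) → (-251/65, 232/65)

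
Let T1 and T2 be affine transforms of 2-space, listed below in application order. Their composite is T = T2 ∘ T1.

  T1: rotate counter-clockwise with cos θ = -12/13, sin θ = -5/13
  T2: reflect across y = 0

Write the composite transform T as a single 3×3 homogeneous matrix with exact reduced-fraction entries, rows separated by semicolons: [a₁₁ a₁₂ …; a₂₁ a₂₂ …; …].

T1 = [-12/13 5/13 0; -5/13 -12/13 0; 0 0 1]
T2·T1 = [-12/13 5/13 0; 5/13 12/13 0; 0 0 1]

T = [-12/13 5/13 0; 5/13 12/13 0; 0 0 1]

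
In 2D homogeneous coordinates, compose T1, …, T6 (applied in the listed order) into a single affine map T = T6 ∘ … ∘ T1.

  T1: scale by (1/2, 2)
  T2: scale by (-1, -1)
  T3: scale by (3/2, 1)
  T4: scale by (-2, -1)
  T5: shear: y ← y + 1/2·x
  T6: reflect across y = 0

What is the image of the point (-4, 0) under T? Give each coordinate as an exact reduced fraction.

T(p) = (-6, 3)

T1 scale by (1/2, 2): (-4, 0) → (-2, 0)
T2 scale by (-1, -1): (-2, 0) → (2, 0)
T3 scale by (3/2, 1): (2, 0) → (3, 0)
T4 scale by (-2, -1): (3, 0) → (-6, 0)
T5 shear: y ← y + 1/2·x: (-6, 0) → (-6, -3)
T6 reflect across y = 0: (-6, -3) → (-6, 3)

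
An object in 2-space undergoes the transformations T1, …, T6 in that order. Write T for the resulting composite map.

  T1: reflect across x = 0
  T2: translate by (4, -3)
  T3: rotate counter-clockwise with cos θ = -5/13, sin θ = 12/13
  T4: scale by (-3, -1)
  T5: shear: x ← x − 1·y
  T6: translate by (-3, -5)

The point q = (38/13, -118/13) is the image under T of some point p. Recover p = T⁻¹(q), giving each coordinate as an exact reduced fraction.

p = (0, 2)

T1 = [-1 0 0; 0 1 0; 0 0 1]
T2·T1 = [-1 0 4; 0 1 -3; 0 0 1]
T3·…·T1 = [5/13 -12/13 16/13; -12/13 -5/13 63/13; 0 0 1]
T4·…·T1 = [-15/13 36/13 -48/13; 12/13 5/13 -63/13; 0 0 1]
T5·…·T1 = [-27/13 31/13 15/13; 12/13 5/13 -63/13; 0 0 1]
T6·…·T1 = [-27/13 31/13 -24/13; 12/13 5/13 -128/13; 0 0 1]
det M = -3; M⁻¹ = [-5/39 31/39 296/39; 4/13 9/13 96/13; 0 0 1]
M⁻¹ · (38/13, -118/13)ᵀ = (0, 2)ᵀ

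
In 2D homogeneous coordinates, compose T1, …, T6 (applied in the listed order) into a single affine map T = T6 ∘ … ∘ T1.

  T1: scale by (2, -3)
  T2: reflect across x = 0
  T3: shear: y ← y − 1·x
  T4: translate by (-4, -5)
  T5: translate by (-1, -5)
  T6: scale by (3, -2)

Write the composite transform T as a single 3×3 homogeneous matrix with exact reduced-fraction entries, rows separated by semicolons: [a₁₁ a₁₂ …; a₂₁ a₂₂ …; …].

T = [-6 0 -15; -4 6 20; 0 0 1]

T1 = [2 0 0; 0 -3 0; 0 0 1]
T2·T1 = [-2 0 0; 0 -3 0; 0 0 1]
T3·…·T1 = [-2 0 0; 2 -3 0; 0 0 1]
T4·…·T1 = [-2 0 -4; 2 -3 -5; 0 0 1]
T5·…·T1 = [-2 0 -5; 2 -3 -10; 0 0 1]
T6·…·T1 = [-6 0 -15; -4 6 20; 0 0 1]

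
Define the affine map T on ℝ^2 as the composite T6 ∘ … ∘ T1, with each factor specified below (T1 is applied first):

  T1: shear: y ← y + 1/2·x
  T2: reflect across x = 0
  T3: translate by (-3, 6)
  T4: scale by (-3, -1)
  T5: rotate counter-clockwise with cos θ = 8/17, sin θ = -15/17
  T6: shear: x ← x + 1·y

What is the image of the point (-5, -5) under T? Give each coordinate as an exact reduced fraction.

T(p) = (9/2, 6)

T1 shear: y ← y + 1/2·x: (-5, -5) → (-5, -15/2)
T2 reflect across x = 0: (-5, -15/2) → (5, -15/2)
T3 translate by (-3, 6): (5, -15/2) → (2, -3/2)
T4 scale by (-3, -1): (2, -3/2) → (-6, 3/2)
T5 rotate counter-clockwise with cos θ = 8/17, sin θ = -15/17: (-6, 3/2) → (-3/2, 6)
T6 shear: x ← x + 1·y: (-3/2, 6) → (9/2, 6)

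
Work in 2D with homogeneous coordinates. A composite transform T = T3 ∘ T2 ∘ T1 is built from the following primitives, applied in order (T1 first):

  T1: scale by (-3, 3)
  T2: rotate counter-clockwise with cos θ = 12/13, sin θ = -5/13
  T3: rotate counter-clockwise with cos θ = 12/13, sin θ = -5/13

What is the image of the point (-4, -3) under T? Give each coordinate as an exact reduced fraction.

T1 scale by (-3, 3): (-4, -3) → (12, -9)
T2 rotate counter-clockwise with cos θ = 12/13, sin θ = -5/13: (12, -9) → (99/13, -168/13)
T3 rotate counter-clockwise with cos θ = 12/13, sin θ = -5/13: (99/13, -168/13) → (348/169, -2511/169)

T(p) = (348/169, -2511/169)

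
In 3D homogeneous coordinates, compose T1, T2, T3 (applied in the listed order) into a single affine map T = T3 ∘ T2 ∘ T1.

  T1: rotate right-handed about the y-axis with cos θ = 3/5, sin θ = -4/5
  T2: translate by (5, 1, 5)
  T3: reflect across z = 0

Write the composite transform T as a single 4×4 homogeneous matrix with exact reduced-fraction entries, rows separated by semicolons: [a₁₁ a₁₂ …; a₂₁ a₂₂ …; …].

T = [3/5 0 -4/5 5; 0 1 0 1; -4/5 0 -3/5 -5; 0 0 0 1]

T1 = [3/5 0 -4/5 0; 0 1 0 0; 4/5 0 3/5 0; 0 0 0 1]
T2·T1 = [3/5 0 -4/5 5; 0 1 0 1; 4/5 0 3/5 5; 0 0 0 1]
T3·…·T1 = [3/5 0 -4/5 5; 0 1 0 1; -4/5 0 -3/5 -5; 0 0 0 1]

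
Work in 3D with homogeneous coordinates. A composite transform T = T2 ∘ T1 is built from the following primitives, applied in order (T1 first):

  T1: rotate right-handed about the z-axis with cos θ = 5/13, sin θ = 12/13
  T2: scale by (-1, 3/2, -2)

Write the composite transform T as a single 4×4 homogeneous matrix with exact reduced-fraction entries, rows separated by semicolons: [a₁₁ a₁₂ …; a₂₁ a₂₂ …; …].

T1 = [5/13 -12/13 0 0; 12/13 5/13 0 0; 0 0 1 0; 0 0 0 1]
T2·T1 = [-5/13 12/13 0 0; 18/13 15/26 0 0; 0 0 -2 0; 0 0 0 1]

T = [-5/13 12/13 0 0; 18/13 15/26 0 0; 0 0 -2 0; 0 0 0 1]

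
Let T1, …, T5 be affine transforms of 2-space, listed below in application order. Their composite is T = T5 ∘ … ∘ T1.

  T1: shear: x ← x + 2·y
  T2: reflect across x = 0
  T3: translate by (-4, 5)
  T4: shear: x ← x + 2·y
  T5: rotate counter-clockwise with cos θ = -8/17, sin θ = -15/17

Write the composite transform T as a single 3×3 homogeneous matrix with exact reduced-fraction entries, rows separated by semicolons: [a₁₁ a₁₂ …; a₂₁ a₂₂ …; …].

T = [8/17 15/17 27/17; 15/17 -8/17 -130/17; 0 0 1]

T1 = [1 2 0; 0 1 0; 0 0 1]
T2·T1 = [-1 -2 0; 0 1 0; 0 0 1]
T3·…·T1 = [-1 -2 -4; 0 1 5; 0 0 1]
T4·…·T1 = [-1 0 6; 0 1 5; 0 0 1]
T5·…·T1 = [8/17 15/17 27/17; 15/17 -8/17 -130/17; 0 0 1]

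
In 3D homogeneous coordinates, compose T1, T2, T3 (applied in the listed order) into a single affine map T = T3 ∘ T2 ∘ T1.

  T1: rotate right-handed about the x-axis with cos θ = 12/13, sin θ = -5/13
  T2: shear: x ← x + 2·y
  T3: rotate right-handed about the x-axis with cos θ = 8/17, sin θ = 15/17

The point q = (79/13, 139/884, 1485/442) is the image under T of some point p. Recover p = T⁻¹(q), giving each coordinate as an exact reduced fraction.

T1 = [1 0 0 0; 0 12/13 5/13 0; 0 -5/13 12/13 0; 0 0 0 1]
T2·T1 = [1 24/13 10/13 0; 0 12/13 5/13 0; 0 -5/13 12/13 0; 0 0 0 1]
T3·…·T1 = [1 24/13 10/13 0; 0 171/221 -140/221 0; 0 140/221 171/221 0; 0 0 0 1]
det M = 1; M⁻¹ = [1 -16/17 -30/17 0; 0 171/221 140/221 0; 0 -140/221 171/221 0; 0 0 0 1]
M⁻¹ · (79/13, 139/884, 1485/442)ᵀ = (0, 9/4, 5/2)ᵀ

p = (0, 9/4, 5/2)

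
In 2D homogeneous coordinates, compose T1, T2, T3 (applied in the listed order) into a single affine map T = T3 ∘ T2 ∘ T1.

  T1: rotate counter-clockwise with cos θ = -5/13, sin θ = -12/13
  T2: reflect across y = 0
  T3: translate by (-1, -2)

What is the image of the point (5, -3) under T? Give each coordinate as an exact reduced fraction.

T(p) = (-74/13, 19/13)

T1 rotate counter-clockwise with cos θ = -5/13, sin θ = -12/13: (5, -3) → (-61/13, -45/13)
T2 reflect across y = 0: (-61/13, -45/13) → (-61/13, 45/13)
T3 translate by (-1, -2): (-61/13, 45/13) → (-74/13, 19/13)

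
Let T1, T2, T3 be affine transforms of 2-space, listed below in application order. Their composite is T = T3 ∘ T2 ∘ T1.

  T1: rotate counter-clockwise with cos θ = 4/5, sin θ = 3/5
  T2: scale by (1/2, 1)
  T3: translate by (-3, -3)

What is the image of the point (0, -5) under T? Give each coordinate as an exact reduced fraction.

T(p) = (-3/2, -7)

T1 rotate counter-clockwise with cos θ = 4/5, sin θ = 3/5: (0, -5) → (3, -4)
T2 scale by (1/2, 1): (3, -4) → (3/2, -4)
T3 translate by (-3, -3): (3/2, -4) → (-3/2, -7)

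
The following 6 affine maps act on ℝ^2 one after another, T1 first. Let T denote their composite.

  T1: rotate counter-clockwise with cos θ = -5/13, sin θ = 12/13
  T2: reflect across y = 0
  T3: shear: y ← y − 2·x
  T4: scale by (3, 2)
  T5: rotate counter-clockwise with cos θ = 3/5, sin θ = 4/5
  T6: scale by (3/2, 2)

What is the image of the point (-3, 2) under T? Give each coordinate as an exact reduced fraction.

T1 rotate counter-clockwise with cos θ = -5/13, sin θ = 12/13: (-3, 2) → (-9/13, -46/13)
T2 reflect across y = 0: (-9/13, -46/13) → (-9/13, 46/13)
T3 shear: y ← y − 2·x: (-9/13, 46/13) → (-9/13, 64/13)
T4 scale by (3, 2): (-9/13, 64/13) → (-27/13, 128/13)
T5 rotate counter-clockwise with cos θ = 3/5, sin θ = 4/5: (-27/13, 128/13) → (-593/65, 276/65)
T6 scale by (3/2, 2): (-593/65, 276/65) → (-1779/130, 552/65)

T(p) = (-1779/130, 552/65)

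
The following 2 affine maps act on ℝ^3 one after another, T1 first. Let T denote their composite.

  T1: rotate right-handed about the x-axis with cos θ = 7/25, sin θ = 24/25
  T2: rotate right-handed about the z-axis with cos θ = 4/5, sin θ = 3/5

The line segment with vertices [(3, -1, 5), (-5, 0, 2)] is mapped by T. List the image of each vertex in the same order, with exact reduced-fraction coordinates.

image vertices: (681/125, -283/125, 11/25), (-356/125, -567/125, 14/25)

T1 rotate right-handed about the x-axis with cos θ = 7/25, sin θ = 24/25: (3, -1, 5) → (3, -127/25, 11/25); (-5, 0, 2) → (-5, -48/25, 14/25)
T2 rotate right-handed about the z-axis with cos θ = 4/5, sin θ = 3/5: (3, -127/25, 11/25) → (681/125, -283/125, 11/25); (-5, -48/25, 14/25) → (-356/125, -567/125, 14/25)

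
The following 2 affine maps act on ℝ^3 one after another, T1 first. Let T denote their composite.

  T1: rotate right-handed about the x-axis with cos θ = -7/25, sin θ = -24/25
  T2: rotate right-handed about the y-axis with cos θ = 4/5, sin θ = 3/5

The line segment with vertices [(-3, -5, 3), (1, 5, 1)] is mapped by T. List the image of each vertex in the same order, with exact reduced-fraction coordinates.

image vertices: (-3/125, 107/25, 621/125), (-281/125, -11/25, -583/125)

T1 rotate right-handed about the x-axis with cos θ = -7/25, sin θ = -24/25: (-3, -5, 3) → (-3, 107/25, 99/25); (1, 5, 1) → (1, -11/25, -127/25)
T2 rotate right-handed about the y-axis with cos θ = 4/5, sin θ = 3/5: (-3, 107/25, 99/25) → (-3/125, 107/25, 621/125); (1, -11/25, -127/25) → (-281/125, -11/25, -583/125)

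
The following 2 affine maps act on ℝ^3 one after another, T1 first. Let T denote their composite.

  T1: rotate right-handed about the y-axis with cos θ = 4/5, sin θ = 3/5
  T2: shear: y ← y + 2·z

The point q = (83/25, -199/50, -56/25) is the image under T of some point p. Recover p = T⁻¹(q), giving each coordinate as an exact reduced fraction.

T1 = [4/5 0 3/5 0; 0 1 0 0; -3/5 0 4/5 0; 0 0 0 1]
T2·T1 = [4/5 0 3/5 0; -6/5 1 8/5 0; -3/5 0 4/5 0; 0 0 0 1]
det M = 1; M⁻¹ = [4/5 0 -3/5 0; 0 1 -2 0; 3/5 0 4/5 0; 0 0 0 1]
M⁻¹ · (83/25, -199/50, -56/25)ᵀ = (4, 1/2, 1/5)ᵀ

p = (4, 1/2, 1/5)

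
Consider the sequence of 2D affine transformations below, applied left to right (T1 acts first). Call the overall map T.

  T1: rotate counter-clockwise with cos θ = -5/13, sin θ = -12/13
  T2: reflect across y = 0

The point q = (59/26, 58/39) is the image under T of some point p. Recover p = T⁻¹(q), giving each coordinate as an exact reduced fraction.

T1 = [-5/13 12/13 0; -12/13 -5/13 0; 0 0 1]
T2·T1 = [-5/13 12/13 0; 12/13 5/13 0; 0 0 1]
det M = -1; M⁻¹ = [-5/13 12/13 0; 12/13 5/13 0; 0 0 1]
M⁻¹ · (59/26, 58/39)ᵀ = (1/2, 8/3)ᵀ

p = (1/2, 8/3)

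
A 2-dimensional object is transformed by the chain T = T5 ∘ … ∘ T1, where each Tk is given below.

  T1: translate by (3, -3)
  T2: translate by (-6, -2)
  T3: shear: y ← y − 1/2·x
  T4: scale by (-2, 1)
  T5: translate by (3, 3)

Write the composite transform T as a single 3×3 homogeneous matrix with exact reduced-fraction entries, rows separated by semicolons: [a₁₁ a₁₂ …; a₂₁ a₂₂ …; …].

T = [-2 0 9; -1/2 1 -1/2; 0 0 1]

T1 = [1 0 3; 0 1 -3; 0 0 1]
T2·T1 = [1 0 -3; 0 1 -5; 0 0 1]
T3·…·T1 = [1 0 -3; -1/2 1 -7/2; 0 0 1]
T4·…·T1 = [-2 0 6; -1/2 1 -7/2; 0 0 1]
T5·…·T1 = [-2 0 9; -1/2 1 -1/2; 0 0 1]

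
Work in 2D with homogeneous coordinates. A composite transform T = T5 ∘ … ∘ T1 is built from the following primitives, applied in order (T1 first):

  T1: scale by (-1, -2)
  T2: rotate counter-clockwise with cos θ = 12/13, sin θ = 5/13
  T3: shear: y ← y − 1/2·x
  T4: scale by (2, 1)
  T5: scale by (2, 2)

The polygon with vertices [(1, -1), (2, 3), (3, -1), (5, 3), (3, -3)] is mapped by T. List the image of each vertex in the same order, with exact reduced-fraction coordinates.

image vertices: (-88/13, 60/13), (24/13, -170/13), (-184/13, 64/13), (-120/13, -164/13), (-264/13, 180/13)

T1 scale by (-1, -2): (1, -1) → (-1, 2); (2, 3) → (-2, -6); (3, -1) → (-3, 2); (5, 3) → (-5, -6); (3, -3) → (-3, 6)
T2 rotate counter-clockwise with cos θ = 12/13, sin θ = 5/13: (-1, 2) → (-22/13, 19/13); (-2, -6) → (6/13, -82/13); (-3, 2) → (-46/13, 9/13); (-5, -6) → (-30/13, -97/13); (-3, 6) → (-66/13, 57/13)
T3 shear: y ← y − 1/2·x: (-22/13, 19/13) → (-22/13, 30/13); (6/13, -82/13) → (6/13, -85/13); (-46/13, 9/13) → (-46/13, 32/13); (-30/13, -97/13) → (-30/13, -82/13); (-66/13, 57/13) → (-66/13, 90/13)
T4 scale by (2, 1): (-22/13, 30/13) → (-44/13, 30/13); (6/13, -85/13) → (12/13, -85/13); (-46/13, 32/13) → (-92/13, 32/13); (-30/13, -82/13) → (-60/13, -82/13); (-66/13, 90/13) → (-132/13, 90/13)
T5 scale by (2, 2): (-44/13, 30/13) → (-88/13, 60/13); (12/13, -85/13) → (24/13, -170/13); (-92/13, 32/13) → (-184/13, 64/13); (-60/13, -82/13) → (-120/13, -164/13); (-132/13, 90/13) → (-264/13, 180/13)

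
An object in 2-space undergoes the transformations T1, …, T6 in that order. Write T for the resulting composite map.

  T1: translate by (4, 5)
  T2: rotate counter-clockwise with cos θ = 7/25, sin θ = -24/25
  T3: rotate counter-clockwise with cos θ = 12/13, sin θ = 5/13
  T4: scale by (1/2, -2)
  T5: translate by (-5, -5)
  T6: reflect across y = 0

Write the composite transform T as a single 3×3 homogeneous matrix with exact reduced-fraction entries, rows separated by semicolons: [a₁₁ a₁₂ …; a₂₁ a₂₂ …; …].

T = [102/325 253/650 -1169/650; -506/325 408/325 1641/325; 0 0 1]

T1 = [1 0 4; 0 1 5; 0 0 1]
T2·T1 = [7/25 24/25 148/25; -24/25 7/25 -61/25; 0 0 1]
T3·…·T1 = [204/325 253/325 2081/325; -253/325 204/325 8/325; 0 0 1]
T4·…·T1 = [102/325 253/650 2081/650; 506/325 -408/325 -16/325; 0 0 1]
T5·…·T1 = [102/325 253/650 -1169/650; 506/325 -408/325 -1641/325; 0 0 1]
T6·…·T1 = [102/325 253/650 -1169/650; -506/325 408/325 1641/325; 0 0 1]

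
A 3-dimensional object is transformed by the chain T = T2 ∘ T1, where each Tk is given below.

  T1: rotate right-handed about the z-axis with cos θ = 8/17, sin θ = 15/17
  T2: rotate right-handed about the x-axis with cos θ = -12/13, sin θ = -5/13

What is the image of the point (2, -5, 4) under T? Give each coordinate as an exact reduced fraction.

T(p) = (91/17, 460/221, -766/221)

T1 rotate right-handed about the z-axis with cos θ = 8/17, sin θ = 15/17: (2, -5, 4) → (91/17, -10/17, 4)
T2 rotate right-handed about the x-axis with cos θ = -12/13, sin θ = -5/13: (91/17, -10/17, 4) → (91/17, 460/221, -766/221)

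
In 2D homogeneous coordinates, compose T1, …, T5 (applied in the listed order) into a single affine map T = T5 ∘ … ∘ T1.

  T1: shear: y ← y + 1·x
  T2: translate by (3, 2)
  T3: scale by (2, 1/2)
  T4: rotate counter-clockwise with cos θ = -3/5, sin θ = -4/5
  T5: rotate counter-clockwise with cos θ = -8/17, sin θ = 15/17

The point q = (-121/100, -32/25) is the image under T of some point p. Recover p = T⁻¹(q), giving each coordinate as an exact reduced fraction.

T1 = [1 0 0; 1 1 0; 0 0 1]
T2·T1 = [1 0 3; 1 1 2; 0 0 1]
T3·…·T1 = [2 0 6; 1/2 1/2 1; 0 0 1]
T4·…·T1 = [-4/5 2/5 -14/5; -19/10 -3/10 -27/5; 0 0 1]
T5·…·T1 = [349/170 13/170 517/85; 16/85 42/85 6/85; 0 0 1]
det M = 1; M⁻¹ = [42/85 -13/170 -3; -16/85 349/170 1; 0 0 1]
M⁻¹ · (-121/100, -32/25)ᵀ = (-7/2, -7/5)ᵀ

p = (-7/2, -7/5)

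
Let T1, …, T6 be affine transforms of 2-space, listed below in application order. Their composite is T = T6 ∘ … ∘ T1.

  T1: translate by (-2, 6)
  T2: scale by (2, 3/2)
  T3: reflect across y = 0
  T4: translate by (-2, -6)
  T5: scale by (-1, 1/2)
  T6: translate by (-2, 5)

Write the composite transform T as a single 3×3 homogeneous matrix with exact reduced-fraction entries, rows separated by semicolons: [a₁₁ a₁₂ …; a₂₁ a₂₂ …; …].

T = [-2 0 4; 0 -3/4 -5/2; 0 0 1]

T1 = [1 0 -2; 0 1 6; 0 0 1]
T2·T1 = [2 0 -4; 0 3/2 9; 0 0 1]
T3·…·T1 = [2 0 -4; 0 -3/2 -9; 0 0 1]
T4·…·T1 = [2 0 -6; 0 -3/2 -15; 0 0 1]
T5·…·T1 = [-2 0 6; 0 -3/4 -15/2; 0 0 1]
T6·…·T1 = [-2 0 4; 0 -3/4 -5/2; 0 0 1]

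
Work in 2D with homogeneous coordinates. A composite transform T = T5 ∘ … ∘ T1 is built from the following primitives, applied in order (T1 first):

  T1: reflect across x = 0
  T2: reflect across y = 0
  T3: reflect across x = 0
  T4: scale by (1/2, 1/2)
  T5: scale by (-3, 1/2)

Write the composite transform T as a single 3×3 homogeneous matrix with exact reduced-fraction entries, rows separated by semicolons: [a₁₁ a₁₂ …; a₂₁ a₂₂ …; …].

T1 = [-1 0 0; 0 1 0; 0 0 1]
T2·T1 = [-1 0 0; 0 -1 0; 0 0 1]
T3·…·T1 = [1 0 0; 0 -1 0; 0 0 1]
T4·…·T1 = [1/2 0 0; 0 -1/2 0; 0 0 1]
T5·…·T1 = [-3/2 0 0; 0 -1/4 0; 0 0 1]

T = [-3/2 0 0; 0 -1/4 0; 0 0 1]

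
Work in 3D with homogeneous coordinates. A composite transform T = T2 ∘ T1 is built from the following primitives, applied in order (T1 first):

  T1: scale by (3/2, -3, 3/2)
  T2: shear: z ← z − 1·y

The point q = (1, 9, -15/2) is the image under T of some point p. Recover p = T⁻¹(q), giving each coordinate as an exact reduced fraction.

p = (2/3, -3, 1)

T1 = [3/2 0 0 0; 0 -3 0 0; 0 0 3/2 0; 0 0 0 1]
T2·T1 = [3/2 0 0 0; 0 -3 0 0; 0 3 3/2 0; 0 0 0 1]
det M = -27/4; M⁻¹ = [2/3 0 0 0; 0 -1/3 0 0; 0 2/3 2/3 0; 0 0 0 1]
M⁻¹ · (1, 9, -15/2)ᵀ = (2/3, -3, 1)ᵀ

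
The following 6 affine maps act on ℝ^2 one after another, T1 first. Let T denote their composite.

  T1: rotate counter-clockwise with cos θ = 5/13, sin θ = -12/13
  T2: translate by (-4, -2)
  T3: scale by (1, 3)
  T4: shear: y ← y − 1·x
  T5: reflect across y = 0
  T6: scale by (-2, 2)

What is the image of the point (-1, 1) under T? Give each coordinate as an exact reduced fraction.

T1 rotate counter-clockwise with cos θ = 5/13, sin θ = -12/13: (-1, 1) → (7/13, 17/13)
T2 translate by (-4, -2): (7/13, 17/13) → (-45/13, -9/13)
T3 scale by (1, 3): (-45/13, -9/13) → (-45/13, -27/13)
T4 shear: y ← y − 1·x: (-45/13, -27/13) → (-45/13, 18/13)
T5 reflect across y = 0: (-45/13, 18/13) → (-45/13, -18/13)
T6 scale by (-2, 2): (-45/13, -18/13) → (90/13, -36/13)

T(p) = (90/13, -36/13)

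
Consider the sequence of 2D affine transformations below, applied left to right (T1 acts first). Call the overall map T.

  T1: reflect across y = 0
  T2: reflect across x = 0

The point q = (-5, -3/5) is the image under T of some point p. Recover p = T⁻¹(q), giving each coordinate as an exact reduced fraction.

p = (5, 3/5)

T1 = [1 0 0; 0 -1 0; 0 0 1]
T2·T1 = [-1 0 0; 0 -1 0; 0 0 1]
det M = 1; M⁻¹ = [-1 0 0; 0 -1 0; 0 0 1]
M⁻¹ · (-5, -3/5)ᵀ = (5, 3/5)ᵀ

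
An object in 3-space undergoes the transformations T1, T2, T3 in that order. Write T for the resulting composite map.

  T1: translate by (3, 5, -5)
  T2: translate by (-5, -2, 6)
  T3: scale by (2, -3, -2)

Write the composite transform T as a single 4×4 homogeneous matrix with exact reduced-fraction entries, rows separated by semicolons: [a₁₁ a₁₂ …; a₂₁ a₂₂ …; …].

T1 = [1 0 0 3; 0 1 0 5; 0 0 1 -5; 0 0 0 1]
T2·T1 = [1 0 0 -2; 0 1 0 3; 0 0 1 1; 0 0 0 1]
T3·…·T1 = [2 0 0 -4; 0 -3 0 -9; 0 0 -2 -2; 0 0 0 1]

T = [2 0 0 -4; 0 -3 0 -9; 0 0 -2 -2; 0 0 0 1]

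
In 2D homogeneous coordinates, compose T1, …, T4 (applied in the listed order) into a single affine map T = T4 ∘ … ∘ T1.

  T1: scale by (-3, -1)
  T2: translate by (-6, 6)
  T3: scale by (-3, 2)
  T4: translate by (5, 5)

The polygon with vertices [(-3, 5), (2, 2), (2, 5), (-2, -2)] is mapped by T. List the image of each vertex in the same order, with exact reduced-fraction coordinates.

T1 scale by (-3, -1): (-3, 5) → (9, -5); (2, 2) → (-6, -2); (2, 5) → (-6, -5); (-2, -2) → (6, 2)
T2 translate by (-6, 6): (9, -5) → (3, 1); (-6, -2) → (-12, 4); (-6, -5) → (-12, 1); (6, 2) → (0, 8)
T3 scale by (-3, 2): (3, 1) → (-9, 2); (-12, 4) → (36, 8); (-12, 1) → (36, 2); (0, 8) → (0, 16)
T4 translate by (5, 5): (-9, 2) → (-4, 7); (36, 8) → (41, 13); (36, 2) → (41, 7); (0, 16) → (5, 21)

image vertices: (-4, 7), (41, 13), (41, 7), (5, 21)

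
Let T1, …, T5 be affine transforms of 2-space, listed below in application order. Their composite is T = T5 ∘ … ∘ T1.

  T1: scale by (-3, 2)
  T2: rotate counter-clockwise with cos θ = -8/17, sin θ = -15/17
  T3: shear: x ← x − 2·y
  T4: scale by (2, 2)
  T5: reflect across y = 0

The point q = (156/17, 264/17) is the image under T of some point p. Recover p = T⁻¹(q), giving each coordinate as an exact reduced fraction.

p = (-4, -3)

T1 = [-3 0 0; 0 2 0; 0 0 1]
T2·T1 = [24/17 30/17 0; 45/17 -16/17 0; 0 0 1]
T3·…·T1 = [-66/17 62/17 0; 45/17 -16/17 0; 0 0 1]
T4·…·T1 = [-132/17 124/17 0; 90/17 -32/17 0; 0 0 1]
T5·…·T1 = [-132/17 124/17 0; -90/17 32/17 0; 0 0 1]
det M = 24; M⁻¹ = [4/51 -31/102 0; 15/68 -11/34 0; 0 0 1]
M⁻¹ · (156/17, 264/17)ᵀ = (-4, -3)ᵀ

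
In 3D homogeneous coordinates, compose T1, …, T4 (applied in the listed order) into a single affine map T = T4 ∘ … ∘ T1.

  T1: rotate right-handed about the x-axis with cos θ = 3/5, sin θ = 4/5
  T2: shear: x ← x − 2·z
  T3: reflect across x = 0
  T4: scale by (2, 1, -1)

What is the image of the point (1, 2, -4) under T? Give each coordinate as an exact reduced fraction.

T(p) = (-26/5, 22/5, 4/5)

T1 rotate right-handed about the x-axis with cos θ = 3/5, sin θ = 4/5: (1, 2, -4) → (1, 22/5, -4/5)
T2 shear: x ← x − 2·z: (1, 22/5, -4/5) → (13/5, 22/5, -4/5)
T3 reflect across x = 0: (13/5, 22/5, -4/5) → (-13/5, 22/5, -4/5)
T4 scale by (2, 1, -1): (-13/5, 22/5, -4/5) → (-26/5, 22/5, 4/5)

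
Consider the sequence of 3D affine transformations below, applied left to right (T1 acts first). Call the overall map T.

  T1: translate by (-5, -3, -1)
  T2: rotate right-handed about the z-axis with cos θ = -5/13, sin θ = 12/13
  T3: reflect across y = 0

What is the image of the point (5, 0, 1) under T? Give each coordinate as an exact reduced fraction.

T1 translate by (-5, -3, -1): (5, 0, 1) → (0, -3, 0)
T2 rotate right-handed about the z-axis with cos θ = -5/13, sin θ = 12/13: (0, -3, 0) → (36/13, 15/13, 0)
T3 reflect across y = 0: (36/13, 15/13, 0) → (36/13, -15/13, 0)

T(p) = (36/13, -15/13, 0)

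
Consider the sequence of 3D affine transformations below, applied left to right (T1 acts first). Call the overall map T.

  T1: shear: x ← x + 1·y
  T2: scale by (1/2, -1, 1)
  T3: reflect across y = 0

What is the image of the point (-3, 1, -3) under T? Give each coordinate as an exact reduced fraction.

T(p) = (-1, 1, -3)

T1 shear: x ← x + 1·y: (-3, 1, -3) → (-2, 1, -3)
T2 scale by (1/2, -1, 1): (-2, 1, -3) → (-1, -1, -3)
T3 reflect across y = 0: (-1, -1, -3) → (-1, 1, -3)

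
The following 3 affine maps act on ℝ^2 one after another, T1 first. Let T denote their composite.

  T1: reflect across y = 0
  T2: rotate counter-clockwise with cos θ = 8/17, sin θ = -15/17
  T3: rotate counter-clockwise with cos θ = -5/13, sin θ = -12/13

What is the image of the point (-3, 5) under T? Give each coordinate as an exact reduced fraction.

T1 reflect across y = 0: (-3, 5) → (-3, -5)
T2 rotate counter-clockwise with cos θ = 8/17, sin θ = -15/17: (-3, -5) → (-99/17, 5/17)
T3 rotate counter-clockwise with cos θ = -5/13, sin θ = -12/13: (-99/17, 5/17) → (555/221, 1163/221)

T(p) = (555/221, 1163/221)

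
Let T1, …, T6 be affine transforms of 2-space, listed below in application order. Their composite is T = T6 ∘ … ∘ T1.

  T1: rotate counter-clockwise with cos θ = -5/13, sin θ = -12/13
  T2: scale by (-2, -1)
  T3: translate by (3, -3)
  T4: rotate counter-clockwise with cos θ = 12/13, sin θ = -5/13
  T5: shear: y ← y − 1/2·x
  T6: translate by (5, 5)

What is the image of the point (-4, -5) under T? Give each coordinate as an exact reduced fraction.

T(p) = (1713/169, -1528/169)

T1 rotate counter-clockwise with cos θ = -5/13, sin θ = -12/13: (-4, -5) → (-40/13, 73/13)
T2 scale by (-2, -1): (-40/13, 73/13) → (80/13, -73/13)
T3 translate by (3, -3): (80/13, -73/13) → (119/13, -112/13)
T4 rotate counter-clockwise with cos θ = 12/13, sin θ = -5/13: (119/13, -112/13) → (868/169, -1939/169)
T5 shear: y ← y − 1/2·x: (868/169, -1939/169) → (868/169, -2373/169)
T6 translate by (5, 5): (868/169, -2373/169) → (1713/169, -1528/169)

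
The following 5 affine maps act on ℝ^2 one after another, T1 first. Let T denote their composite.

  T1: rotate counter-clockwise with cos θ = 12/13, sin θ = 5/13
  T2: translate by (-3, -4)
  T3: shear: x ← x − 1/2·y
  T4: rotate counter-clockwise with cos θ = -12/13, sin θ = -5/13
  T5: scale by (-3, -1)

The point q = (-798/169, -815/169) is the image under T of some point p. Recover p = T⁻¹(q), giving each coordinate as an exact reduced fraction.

p = (-2, 1)

T1 = [12/13 -5/13 0; 5/13 12/13 0; 0 0 1]
T2·T1 = [12/13 -5/13 -3; 5/13 12/13 -4; 0 0 1]
T3·…·T1 = [19/26 -11/13 -1; 5/13 12/13 -4; 0 0 1]
T4·…·T1 = [-89/169 192/169 -8/13; -215/338 -89/169 53/13; 0 0 1]
T5·…·T1 = [267/169 -576/169 24/13; 215/338 89/169 -53/13; 0 0 1]
det M = 3; M⁻¹ = [89/507 192/169 56/13; -215/1014 89/169 33/13; 0 0 1]
M⁻¹ · (-798/169, -815/169)ᵀ = (-2, 1)ᵀ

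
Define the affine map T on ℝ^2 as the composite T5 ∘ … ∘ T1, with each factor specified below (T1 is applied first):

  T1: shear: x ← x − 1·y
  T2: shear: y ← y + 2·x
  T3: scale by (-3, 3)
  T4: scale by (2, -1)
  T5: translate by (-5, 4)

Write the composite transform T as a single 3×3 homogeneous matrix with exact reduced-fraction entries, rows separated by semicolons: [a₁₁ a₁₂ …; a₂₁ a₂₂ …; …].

T1 = [1 -1 0; 0 1 0; 0 0 1]
T2·T1 = [1 -1 0; 2 -1 0; 0 0 1]
T3·…·T1 = [-3 3 0; 6 -3 0; 0 0 1]
T4·…·T1 = [-6 6 0; -6 3 0; 0 0 1]
T5·…·T1 = [-6 6 -5; -6 3 4; 0 0 1]

T = [-6 6 -5; -6 3 4; 0 0 1]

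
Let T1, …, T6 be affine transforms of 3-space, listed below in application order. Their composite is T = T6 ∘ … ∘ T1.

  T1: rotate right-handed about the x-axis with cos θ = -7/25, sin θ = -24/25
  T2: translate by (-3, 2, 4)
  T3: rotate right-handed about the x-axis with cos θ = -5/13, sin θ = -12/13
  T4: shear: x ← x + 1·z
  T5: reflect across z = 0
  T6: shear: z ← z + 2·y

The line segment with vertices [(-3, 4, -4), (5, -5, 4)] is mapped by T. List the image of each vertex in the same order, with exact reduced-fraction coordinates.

image vertices: (-94/25, 58/25, 12/5), (-2482/325, 1399/325, 1186/65)

T1 rotate right-handed about the x-axis with cos θ = -7/25, sin θ = -24/25: (-3, 4, -4) → (-3, -124/25, -68/25); (5, -5, 4) → (5, 131/25, 92/25)
T2 translate by (-3, 2, 4): (-3, -124/25, -68/25) → (-6, -74/25, 32/25); (5, 131/25, 92/25) → (2, 181/25, 192/25)
T3 rotate right-handed about the x-axis with cos θ = -5/13, sin θ = -12/13: (-6, -74/25, 32/25) → (-6, 58/25, 56/25); (2, 181/25, 192/25) → (2, 1399/325, -3132/325)
T4 shear: x ← x + 1·z: (-6, 58/25, 56/25) → (-94/25, 58/25, 56/25); (2, 1399/325, -3132/325) → (-2482/325, 1399/325, -3132/325)
T5 reflect across z = 0: (-94/25, 58/25, 56/25) → (-94/25, 58/25, -56/25); (-2482/325, 1399/325, -3132/325) → (-2482/325, 1399/325, 3132/325)
T6 shear: z ← z + 2·y: (-94/25, 58/25, -56/25) → (-94/25, 58/25, 12/5); (-2482/325, 1399/325, 3132/325) → (-2482/325, 1399/325, 1186/65)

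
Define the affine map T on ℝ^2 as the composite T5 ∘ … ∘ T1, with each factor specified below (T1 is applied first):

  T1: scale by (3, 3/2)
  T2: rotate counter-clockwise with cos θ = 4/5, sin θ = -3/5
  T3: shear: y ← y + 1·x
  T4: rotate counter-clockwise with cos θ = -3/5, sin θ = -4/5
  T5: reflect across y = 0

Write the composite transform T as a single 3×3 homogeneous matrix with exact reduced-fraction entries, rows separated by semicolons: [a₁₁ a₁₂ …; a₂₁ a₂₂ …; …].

T1 = [3 0 0; 0 3/2 0; 0 0 1]
T2·T1 = [12/5 9/10 0; -9/5 6/5 0; 0 0 1]
T3·…·T1 = [12/5 9/10 0; 3/5 21/10 0; 0 0 1]
T4·…·T1 = [-24/25 57/50 0; -57/25 -99/50 0; 0 0 1]
T5·…·T1 = [-24/25 57/50 0; 57/25 99/50 0; 0 0 1]

T = [-24/25 57/50 0; 57/25 99/50 0; 0 0 1]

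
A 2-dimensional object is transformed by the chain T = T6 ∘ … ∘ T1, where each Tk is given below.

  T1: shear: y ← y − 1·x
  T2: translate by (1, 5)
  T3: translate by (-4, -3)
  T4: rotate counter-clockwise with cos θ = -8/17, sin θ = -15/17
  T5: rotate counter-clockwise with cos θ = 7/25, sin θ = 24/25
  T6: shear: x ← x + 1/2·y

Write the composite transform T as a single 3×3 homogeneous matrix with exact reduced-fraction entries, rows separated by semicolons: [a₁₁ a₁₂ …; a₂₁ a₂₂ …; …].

T = [-587/850 449/425 863/850; -601/425 304/425 1499/425; 0 0 1]

T1 = [1 0 0; -1 1 0; 0 0 1]
T2·T1 = [1 0 1; -1 1 5; 0 0 1]
T3·…·T1 = [1 0 -3; -1 1 2; 0 0 1]
T4·…·T1 = [-23/17 15/17 54/17; -7/17 -8/17 29/17; 0 0 1]
T5·…·T1 = [7/425 297/425 -318/425; -601/425 304/425 1499/425; 0 0 1]
T6·…·T1 = [-587/850 449/425 863/850; -601/425 304/425 1499/425; 0 0 1]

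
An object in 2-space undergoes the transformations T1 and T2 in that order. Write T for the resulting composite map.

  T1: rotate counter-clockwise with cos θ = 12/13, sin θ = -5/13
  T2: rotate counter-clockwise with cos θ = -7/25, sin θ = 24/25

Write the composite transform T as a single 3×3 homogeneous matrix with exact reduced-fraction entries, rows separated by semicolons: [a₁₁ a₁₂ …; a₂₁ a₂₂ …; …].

T1 = [12/13 5/13 0; -5/13 12/13 0; 0 0 1]
T2·T1 = [36/325 -323/325 0; 323/325 36/325 0; 0 0 1]

T = [36/325 -323/325 0; 323/325 36/325 0; 0 0 1]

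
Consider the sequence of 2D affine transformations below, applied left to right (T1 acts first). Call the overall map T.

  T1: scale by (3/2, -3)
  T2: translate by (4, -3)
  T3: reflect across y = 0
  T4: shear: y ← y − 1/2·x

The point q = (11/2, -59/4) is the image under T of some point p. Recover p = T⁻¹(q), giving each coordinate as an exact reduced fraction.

p = (1, -5)

T1 = [3/2 0 0; 0 -3 0; 0 0 1]
T2·T1 = [3/2 0 4; 0 -3 -3; 0 0 1]
T3·…·T1 = [3/2 0 4; 0 3 3; 0 0 1]
T4·…·T1 = [3/2 0 4; -3/4 3 1; 0 0 1]
det M = 9/2; M⁻¹ = [2/3 0 -8/3; 1/6 1/3 -1; 0 0 1]
M⁻¹ · (11/2, -59/4)ᵀ = (1, -5)ᵀ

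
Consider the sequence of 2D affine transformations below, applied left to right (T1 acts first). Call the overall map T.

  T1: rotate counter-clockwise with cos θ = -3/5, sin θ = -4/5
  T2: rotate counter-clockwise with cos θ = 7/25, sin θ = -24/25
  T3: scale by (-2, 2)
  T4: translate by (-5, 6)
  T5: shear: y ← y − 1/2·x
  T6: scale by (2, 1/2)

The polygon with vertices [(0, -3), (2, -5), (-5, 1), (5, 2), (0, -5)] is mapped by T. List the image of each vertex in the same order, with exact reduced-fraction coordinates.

T1 rotate counter-clockwise with cos θ = -3/5, sin θ = -4/5: (0, -3) → (-12/5, 9/5); (2, -5) → (-26/5, 7/5); (-5, 1) → (19/5, 17/5); (5, 2) → (-7/5, -26/5); (0, -5) → (-4, 3)
T2 rotate counter-clockwise with cos θ = 7/25, sin θ = -24/25: (-12/5, 9/5) → (132/125, 351/125); (-26/5, 7/5) → (-14/125, 673/125); (19/5, 17/5) → (541/125, -337/125); (-7/5, -26/5) → (-673/125, -14/125); (-4, 3) → (44/25, 117/25)
T3 scale by (-2, 2): (132/125, 351/125) → (-264/125, 702/125); (-14/125, 673/125) → (28/125, 1346/125); (541/125, -337/125) → (-1082/125, -674/125); (-673/125, -14/125) → (1346/125, -28/125); (44/25, 117/25) → (-88/25, 234/25)
T4 translate by (-5, 6): (-264/125, 702/125) → (-889/125, 1452/125); (28/125, 1346/125) → (-597/125, 2096/125); (-1082/125, -674/125) → (-1707/125, 76/125); (1346/125, -28/125) → (721/125, 722/125); (-88/25, 234/25) → (-213/25, 384/25)
T5 shear: y ← y − 1/2·x: (-889/125, 1452/125) → (-889/125, 3793/250); (-597/125, 2096/125) → (-597/125, 4789/250); (-1707/125, 76/125) → (-1707/125, 1859/250); (721/125, 722/125) → (721/125, 723/250); (-213/25, 384/25) → (-213/25, 981/50)
T6 scale by (2, 1/2): (-889/125, 3793/250) → (-1778/125, 3793/500); (-597/125, 4789/250) → (-1194/125, 4789/500); (-1707/125, 1859/250) → (-3414/125, 1859/500); (721/125, 723/250) → (1442/125, 723/500); (-213/25, 981/50) → (-426/25, 981/100)

image vertices: (-1778/125, 3793/500), (-1194/125, 4789/500), (-3414/125, 1859/500), (1442/125, 723/500), (-426/25, 981/100)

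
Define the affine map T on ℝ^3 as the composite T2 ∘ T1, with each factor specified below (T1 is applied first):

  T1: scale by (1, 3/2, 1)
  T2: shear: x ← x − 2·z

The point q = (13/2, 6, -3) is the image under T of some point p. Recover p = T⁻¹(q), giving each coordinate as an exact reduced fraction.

p = (1/2, 4, -3)

T1 = [1 0 0 0; 0 3/2 0 0; 0 0 1 0; 0 0 0 1]
T2·T1 = [1 0 -2 0; 0 3/2 0 0; 0 0 1 0; 0 0 0 1]
det M = 3/2; M⁻¹ = [1 0 2 0; 0 2/3 0 0; 0 0 1 0; 0 0 0 1]
M⁻¹ · (13/2, 6, -3)ᵀ = (1/2, 4, -3)ᵀ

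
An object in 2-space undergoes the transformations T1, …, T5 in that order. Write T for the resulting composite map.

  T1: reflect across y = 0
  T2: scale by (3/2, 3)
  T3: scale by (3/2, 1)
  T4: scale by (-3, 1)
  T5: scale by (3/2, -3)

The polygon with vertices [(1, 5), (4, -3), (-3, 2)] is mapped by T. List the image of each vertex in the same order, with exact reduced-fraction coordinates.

image vertices: (-81/8, 45), (-81/2, -27), (243/8, 18)

T1 reflect across y = 0: (1, 5) → (1, -5); (4, -3) → (4, 3); (-3, 2) → (-3, -2)
T2 scale by (3/2, 3): (1, -5) → (3/2, -15); (4, 3) → (6, 9); (-3, -2) → (-9/2, -6)
T3 scale by (3/2, 1): (3/2, -15) → (9/4, -15); (6, 9) → (9, 9); (-9/2, -6) → (-27/4, -6)
T4 scale by (-3, 1): (9/4, -15) → (-27/4, -15); (9, 9) → (-27, 9); (-27/4, -6) → (81/4, -6)
T5 scale by (3/2, -3): (-27/4, -15) → (-81/8, 45); (-27, 9) → (-81/2, -27); (81/4, -6) → (243/8, 18)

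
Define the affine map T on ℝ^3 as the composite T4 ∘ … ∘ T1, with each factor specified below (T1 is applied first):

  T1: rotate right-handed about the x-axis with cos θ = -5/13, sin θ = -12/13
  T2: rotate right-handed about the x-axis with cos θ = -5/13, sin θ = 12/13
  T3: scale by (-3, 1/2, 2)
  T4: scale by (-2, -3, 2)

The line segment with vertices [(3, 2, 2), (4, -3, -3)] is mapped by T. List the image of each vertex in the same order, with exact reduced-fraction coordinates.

T1 rotate right-handed about the x-axis with cos θ = -5/13, sin θ = -12/13: (3, 2, 2) → (3, 14/13, -34/13); (4, -3, -3) → (4, -21/13, 51/13)
T2 rotate right-handed about the x-axis with cos θ = -5/13, sin θ = 12/13: (3, 14/13, -34/13) → (3, 2, 2); (4, -21/13, 51/13) → (4, -3, -3)
T3 scale by (-3, 1/2, 2): (3, 2, 2) → (-9, 1, 4); (4, -3, -3) → (-12, -3/2, -6)
T4 scale by (-2, -3, 2): (-9, 1, 4) → (18, -3, 8); (-12, -3/2, -6) → (24, 9/2, -12)

image vertices: (18, -3, 8), (24, 9/2, -12)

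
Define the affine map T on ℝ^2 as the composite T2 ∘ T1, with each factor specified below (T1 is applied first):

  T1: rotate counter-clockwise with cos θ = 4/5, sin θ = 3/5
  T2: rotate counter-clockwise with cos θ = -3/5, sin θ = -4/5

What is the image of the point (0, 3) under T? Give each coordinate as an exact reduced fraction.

T1 rotate counter-clockwise with cos θ = 4/5, sin θ = 3/5: (0, 3) → (-9/5, 12/5)
T2 rotate counter-clockwise with cos θ = -3/5, sin θ = -4/5: (-9/5, 12/5) → (3, 0)

T(p) = (3, 0)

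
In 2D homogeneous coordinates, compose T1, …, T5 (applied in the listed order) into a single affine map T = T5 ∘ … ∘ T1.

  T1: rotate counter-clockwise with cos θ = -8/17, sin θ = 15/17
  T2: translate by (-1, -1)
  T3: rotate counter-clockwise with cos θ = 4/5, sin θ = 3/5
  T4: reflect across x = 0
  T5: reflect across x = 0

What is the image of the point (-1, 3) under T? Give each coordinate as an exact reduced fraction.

T1 rotate counter-clockwise with cos θ = -8/17, sin θ = 15/17: (-1, 3) → (-37/17, -39/17)
T2 translate by (-1, -1): (-37/17, -39/17) → (-54/17, -56/17)
T3 rotate counter-clockwise with cos θ = 4/5, sin θ = 3/5: (-54/17, -56/17) → (-48/85, -386/85)
T4 reflect across x = 0: (-48/85, -386/85) → (48/85, -386/85)
T5 reflect across x = 0: (48/85, -386/85) → (-48/85, -386/85)

T(p) = (-48/85, -386/85)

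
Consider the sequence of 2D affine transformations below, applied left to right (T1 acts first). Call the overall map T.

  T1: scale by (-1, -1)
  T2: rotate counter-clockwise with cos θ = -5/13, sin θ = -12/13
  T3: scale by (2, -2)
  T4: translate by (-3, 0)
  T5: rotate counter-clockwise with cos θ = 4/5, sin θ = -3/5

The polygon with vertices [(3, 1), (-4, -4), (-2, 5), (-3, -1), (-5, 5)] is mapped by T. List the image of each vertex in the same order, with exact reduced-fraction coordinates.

image vertices: (-378/65, -229/65), (476/65, 493/65), (-722/65, 529/65), (66/65, 463/65), (-626/65, 907/65)

T1 scale by (-1, -1): (3, 1) → (-3, -1); (-4, -4) → (4, 4); (-2, 5) → (2, -5); (-3, -1) → (3, 1); (-5, 5) → (5, -5)
T2 rotate counter-clockwise with cos θ = -5/13, sin θ = -12/13: (-3, -1) → (3/13, 41/13); (4, 4) → (28/13, -68/13); (2, -5) → (-70/13, 1/13); (3, 1) → (-3/13, -41/13); (5, -5) → (-85/13, -35/13)
T3 scale by (2, -2): (3/13, 41/13) → (6/13, -82/13); (28/13, -68/13) → (56/13, 136/13); (-70/13, 1/13) → (-140/13, -2/13); (-3/13, -41/13) → (-6/13, 82/13); (-85/13, -35/13) → (-170/13, 70/13)
T4 translate by (-3, 0): (6/13, -82/13) → (-33/13, -82/13); (56/13, 136/13) → (17/13, 136/13); (-140/13, -2/13) → (-179/13, -2/13); (-6/13, 82/13) → (-45/13, 82/13); (-170/13, 70/13) → (-209/13, 70/13)
T5 rotate counter-clockwise with cos θ = 4/5, sin θ = -3/5: (-33/13, -82/13) → (-378/65, -229/65); (17/13, 136/13) → (476/65, 493/65); (-179/13, -2/13) → (-722/65, 529/65); (-45/13, 82/13) → (66/65, 463/65); (-209/13, 70/13) → (-626/65, 907/65)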